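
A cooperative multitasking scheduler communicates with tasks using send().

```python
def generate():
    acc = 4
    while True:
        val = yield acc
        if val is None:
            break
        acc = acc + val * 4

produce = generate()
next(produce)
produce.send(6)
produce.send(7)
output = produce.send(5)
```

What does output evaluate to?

Step 1: next() -> yield acc=4.
Step 2: send(6) -> val=6, acc = 4 + 6*4 = 28, yield 28.
Step 3: send(7) -> val=7, acc = 28 + 7*4 = 56, yield 56.
Step 4: send(5) -> val=5, acc = 56 + 5*4 = 76, yield 76.
Therefore output = 76.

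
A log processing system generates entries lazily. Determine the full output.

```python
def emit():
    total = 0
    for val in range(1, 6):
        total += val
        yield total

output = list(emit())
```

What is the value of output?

Step 1: Generator accumulates running sum:
  val=1: total = 1, yield 1
  val=2: total = 3, yield 3
  val=3: total = 6, yield 6
  val=4: total = 10, yield 10
  val=5: total = 15, yield 15
Therefore output = [1, 3, 6, 10, 15].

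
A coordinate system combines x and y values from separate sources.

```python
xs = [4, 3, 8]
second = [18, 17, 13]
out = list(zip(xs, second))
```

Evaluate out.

Step 1: zip pairs elements at same index:
  Index 0: (4, 18)
  Index 1: (3, 17)
  Index 2: (8, 13)
Therefore out = [(4, 18), (3, 17), (8, 13)].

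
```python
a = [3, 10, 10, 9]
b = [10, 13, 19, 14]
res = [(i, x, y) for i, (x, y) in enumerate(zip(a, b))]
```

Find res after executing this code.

Step 1: enumerate(zip(a, b)) gives index with paired elements:
  i=0: (3, 10)
  i=1: (10, 13)
  i=2: (10, 19)
  i=3: (9, 14)
Therefore res = [(0, 3, 10), (1, 10, 13), (2, 10, 19), (3, 9, 14)].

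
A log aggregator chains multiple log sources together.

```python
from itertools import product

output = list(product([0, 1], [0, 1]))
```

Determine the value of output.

Step 1: product([0, 1], [0, 1]) gives all pairs:
  (0, 0)
  (0, 1)
  (1, 0)
  (1, 1)
Therefore output = [(0, 0), (0, 1), (1, 0), (1, 1)].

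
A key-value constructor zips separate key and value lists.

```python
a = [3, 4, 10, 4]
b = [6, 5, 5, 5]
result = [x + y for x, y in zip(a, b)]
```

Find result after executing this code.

Step 1: Add corresponding elements:
  3 + 6 = 9
  4 + 5 = 9
  10 + 5 = 15
  4 + 5 = 9
Therefore result = [9, 9, 15, 9].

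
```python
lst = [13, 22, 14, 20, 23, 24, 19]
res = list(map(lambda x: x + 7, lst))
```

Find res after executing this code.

Step 1: Apply lambda x: x + 7 to each element:
  13 -> 20
  22 -> 29
  14 -> 21
  20 -> 27
  23 -> 30
  24 -> 31
  19 -> 26
Therefore res = [20, 29, 21, 27, 30, 31, 26].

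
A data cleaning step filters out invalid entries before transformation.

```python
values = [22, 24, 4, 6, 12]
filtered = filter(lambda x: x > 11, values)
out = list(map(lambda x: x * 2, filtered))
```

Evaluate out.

Step 1: Filter values for elements > 11:
  22: kept
  24: kept
  4: removed
  6: removed
  12: kept
Step 2: Map x * 2 on filtered [22, 24, 12]:
  22 -> 44
  24 -> 48
  12 -> 24
Therefore out = [44, 48, 24].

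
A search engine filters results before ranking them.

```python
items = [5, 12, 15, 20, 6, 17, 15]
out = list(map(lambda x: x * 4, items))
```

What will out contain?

Step 1: Apply lambda x: x * 4 to each element:
  5 -> 20
  12 -> 48
  15 -> 60
  20 -> 80
  6 -> 24
  17 -> 68
  15 -> 60
Therefore out = [20, 48, 60, 80, 24, 68, 60].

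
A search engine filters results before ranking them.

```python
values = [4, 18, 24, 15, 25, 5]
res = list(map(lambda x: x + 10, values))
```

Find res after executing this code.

Step 1: Apply lambda x: x + 10 to each element:
  4 -> 14
  18 -> 28
  24 -> 34
  15 -> 25
  25 -> 35
  5 -> 15
Therefore res = [14, 28, 34, 25, 35, 15].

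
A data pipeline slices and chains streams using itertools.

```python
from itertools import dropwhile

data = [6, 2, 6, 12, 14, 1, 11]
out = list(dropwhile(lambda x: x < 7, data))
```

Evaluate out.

Step 1: dropwhile drops elements while < 7:
  6 < 7: dropped
  2 < 7: dropped
  6 < 7: dropped
  12: kept (dropping stopped)
Step 2: Remaining elements kept regardless of condition.
Therefore out = [12, 14, 1, 11].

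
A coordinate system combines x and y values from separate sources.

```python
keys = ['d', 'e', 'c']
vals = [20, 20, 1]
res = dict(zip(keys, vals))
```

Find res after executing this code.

Step 1: zip pairs keys with values:
  'd' -> 20
  'e' -> 20
  'c' -> 1
Therefore res = {'d': 20, 'e': 20, 'c': 1}.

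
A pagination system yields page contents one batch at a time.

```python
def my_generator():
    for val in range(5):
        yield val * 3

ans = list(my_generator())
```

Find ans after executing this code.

Step 1: For each val in range(5), yield val * 3:
  val=0: yield 0 * 3 = 0
  val=1: yield 1 * 3 = 3
  val=2: yield 2 * 3 = 6
  val=3: yield 3 * 3 = 9
  val=4: yield 4 * 3 = 12
Therefore ans = [0, 3, 6, 9, 12].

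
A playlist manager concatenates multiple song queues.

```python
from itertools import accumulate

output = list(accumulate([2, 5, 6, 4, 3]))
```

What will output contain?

Step 1: accumulate computes running sums:
  + 2 = 2
  + 5 = 7
  + 6 = 13
  + 4 = 17
  + 3 = 20
Therefore output = [2, 7, 13, 17, 20].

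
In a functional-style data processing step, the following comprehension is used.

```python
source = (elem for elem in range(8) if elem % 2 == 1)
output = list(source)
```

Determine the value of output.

Step 1: Filter range(8) keeping only odd values:
  elem=0: even, excluded
  elem=1: odd, included
  elem=2: even, excluded
  elem=3: odd, included
  elem=4: even, excluded
  elem=5: odd, included
  elem=6: even, excluded
  elem=7: odd, included
Therefore output = [1, 3, 5, 7].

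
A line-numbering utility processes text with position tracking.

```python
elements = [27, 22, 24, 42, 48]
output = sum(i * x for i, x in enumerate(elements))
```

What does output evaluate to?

Step 1: Compute i * x for each (i, x) in enumerate([27, 22, 24, 42, 48]):
  i=0, x=27: 0*27 = 0
  i=1, x=22: 1*22 = 22
  i=2, x=24: 2*24 = 48
  i=3, x=42: 3*42 = 126
  i=4, x=48: 4*48 = 192
Step 2: sum = 0 + 22 + 48 + 126 + 192 = 388.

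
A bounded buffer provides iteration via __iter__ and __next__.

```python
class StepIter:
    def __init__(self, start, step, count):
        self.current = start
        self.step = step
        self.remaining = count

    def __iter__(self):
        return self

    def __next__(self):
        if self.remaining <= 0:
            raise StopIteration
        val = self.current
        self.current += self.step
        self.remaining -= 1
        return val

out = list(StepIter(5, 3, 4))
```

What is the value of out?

Step 1: StepIter starts at 5, increments by 3, for 4 steps:
  Yield 5, then current += 3
  Yield 8, then current += 3
  Yield 11, then current += 3
  Yield 14, then current += 3
Therefore out = [5, 8, 11, 14].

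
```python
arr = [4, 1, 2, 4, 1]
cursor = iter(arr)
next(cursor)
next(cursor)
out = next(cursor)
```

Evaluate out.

Step 1: Create iterator over [4, 1, 2, 4, 1].
Step 2: next() consumes 4.
Step 3: next() consumes 1.
Step 4: next() returns 2.
Therefore out = 2.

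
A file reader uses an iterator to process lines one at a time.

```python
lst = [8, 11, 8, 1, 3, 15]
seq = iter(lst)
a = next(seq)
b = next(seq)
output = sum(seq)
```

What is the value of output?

Step 1: Create iterator over [8, 11, 8, 1, 3, 15].
Step 2: a = next() = 8, b = next() = 11.
Step 3: sum() of remaining [8, 1, 3, 15] = 27.
Therefore output = 27.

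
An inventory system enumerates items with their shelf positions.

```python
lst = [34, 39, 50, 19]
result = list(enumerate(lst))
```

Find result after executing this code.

Step 1: enumerate pairs each element with its index:
  (0, 34)
  (1, 39)
  (2, 50)
  (3, 19)
Therefore result = [(0, 34), (1, 39), (2, 50), (3, 19)].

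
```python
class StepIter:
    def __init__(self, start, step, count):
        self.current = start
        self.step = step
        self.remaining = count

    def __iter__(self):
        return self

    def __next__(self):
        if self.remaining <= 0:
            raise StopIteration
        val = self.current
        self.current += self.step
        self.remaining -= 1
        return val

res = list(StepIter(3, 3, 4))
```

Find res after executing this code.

Step 1: StepIter starts at 3, increments by 3, for 4 steps:
  Yield 3, then current += 3
  Yield 6, then current += 3
  Yield 9, then current += 3
  Yield 12, then current += 3
Therefore res = [3, 6, 9, 12].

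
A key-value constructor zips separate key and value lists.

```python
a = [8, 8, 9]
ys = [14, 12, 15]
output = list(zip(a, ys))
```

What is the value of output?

Step 1: zip pairs elements at same index:
  Index 0: (8, 14)
  Index 1: (8, 12)
  Index 2: (9, 15)
Therefore output = [(8, 14), (8, 12), (9, 15)].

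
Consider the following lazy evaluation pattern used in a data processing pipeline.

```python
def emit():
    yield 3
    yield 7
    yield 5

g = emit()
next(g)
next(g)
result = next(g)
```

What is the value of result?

Step 1: emit() creates a generator.
Step 2: next(g) yields 3 (consumed and discarded).
Step 3: next(g) yields 7 (consumed and discarded).
Step 4: next(g) yields 5, assigned to result.
Therefore result = 5.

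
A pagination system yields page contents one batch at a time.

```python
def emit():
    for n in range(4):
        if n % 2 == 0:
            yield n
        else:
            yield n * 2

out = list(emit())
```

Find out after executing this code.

Step 1: For each n in range(4), yield n if even, else n*2:
  n=0 (even): yield 0
  n=1 (odd): yield 1*2 = 2
  n=2 (even): yield 2
  n=3 (odd): yield 3*2 = 6
Therefore out = [0, 2, 2, 6].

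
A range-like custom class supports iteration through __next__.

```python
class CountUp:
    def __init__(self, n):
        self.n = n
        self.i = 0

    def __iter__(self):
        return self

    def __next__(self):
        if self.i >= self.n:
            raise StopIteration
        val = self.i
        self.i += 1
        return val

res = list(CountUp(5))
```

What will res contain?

Step 1: CountUp(5) creates an iterator counting 0 to 4.
Step 2: list() consumes all values: [0, 1, 2, 3, 4].
Therefore res = [0, 1, 2, 3, 4].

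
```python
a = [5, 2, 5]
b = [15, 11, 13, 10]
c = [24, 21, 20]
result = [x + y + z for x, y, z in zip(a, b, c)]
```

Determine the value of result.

Step 1: zip three lists (truncates to shortest, len=3):
  5 + 15 + 24 = 44
  2 + 11 + 21 = 34
  5 + 13 + 20 = 38
Therefore result = [44, 34, 38].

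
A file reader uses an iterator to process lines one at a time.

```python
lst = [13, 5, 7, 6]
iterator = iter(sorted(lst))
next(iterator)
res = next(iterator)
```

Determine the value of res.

Step 1: sorted([13, 5, 7, 6]) = [5, 6, 7, 13].
Step 2: Create iterator and skip 1 elements.
Step 3: next() returns 6.
Therefore res = 6.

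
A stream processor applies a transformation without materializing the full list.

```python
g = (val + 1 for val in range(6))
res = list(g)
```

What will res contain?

Step 1: For each val in range(6), compute val+1:
  val=0: 0+1 = 1
  val=1: 1+1 = 2
  val=2: 2+1 = 3
  val=3: 3+1 = 4
  val=4: 4+1 = 5
  val=5: 5+1 = 6
Therefore res = [1, 2, 3, 4, 5, 6].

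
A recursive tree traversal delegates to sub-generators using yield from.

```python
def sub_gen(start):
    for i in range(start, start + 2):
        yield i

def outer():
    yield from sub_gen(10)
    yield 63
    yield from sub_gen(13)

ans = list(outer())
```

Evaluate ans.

Step 1: outer() delegates to sub_gen(10):
  yield 10
  yield 11
Step 2: yield 63
Step 3: Delegates to sub_gen(13):
  yield 13
  yield 14
Therefore ans = [10, 11, 63, 13, 14].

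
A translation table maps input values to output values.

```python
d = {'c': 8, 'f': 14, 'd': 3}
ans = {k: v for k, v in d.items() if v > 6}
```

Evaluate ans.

Step 1: Filter items where value > 6:
  'c': 8 > 6: kept
  'f': 14 > 6: kept
  'd': 3 <= 6: removed
Therefore ans = {'c': 8, 'f': 14}.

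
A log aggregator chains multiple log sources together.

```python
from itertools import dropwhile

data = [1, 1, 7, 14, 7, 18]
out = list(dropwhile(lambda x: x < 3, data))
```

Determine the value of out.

Step 1: dropwhile drops elements while < 3:
  1 < 3: dropped
  1 < 3: dropped
  7: kept (dropping stopped)
Step 2: Remaining elements kept regardless of condition.
Therefore out = [7, 14, 7, 18].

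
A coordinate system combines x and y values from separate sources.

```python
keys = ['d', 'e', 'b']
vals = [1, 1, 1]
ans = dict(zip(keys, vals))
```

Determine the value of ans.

Step 1: zip pairs keys with values:
  'd' -> 1
  'e' -> 1
  'b' -> 1
Therefore ans = {'d': 1, 'e': 1, 'b': 1}.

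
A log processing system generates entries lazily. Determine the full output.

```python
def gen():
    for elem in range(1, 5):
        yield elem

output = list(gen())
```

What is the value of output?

Step 1: The generator yields each value from range(1, 5).
Step 2: list() consumes all yields: [1, 2, 3, 4].
Therefore output = [1, 2, 3, 4].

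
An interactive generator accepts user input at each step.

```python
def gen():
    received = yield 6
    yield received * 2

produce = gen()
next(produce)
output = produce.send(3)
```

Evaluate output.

Step 1: next(produce) advances to first yield, producing 6.
Step 2: send(3) resumes, received = 3.
Step 3: yield received * 2 = 3 * 2 = 6.
Therefore output = 6.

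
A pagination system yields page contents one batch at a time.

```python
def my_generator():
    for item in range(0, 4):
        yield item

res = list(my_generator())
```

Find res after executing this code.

Step 1: The generator yields each value from range(0, 4).
Step 2: list() consumes all yields: [0, 1, 2, 3].
Therefore res = [0, 1, 2, 3].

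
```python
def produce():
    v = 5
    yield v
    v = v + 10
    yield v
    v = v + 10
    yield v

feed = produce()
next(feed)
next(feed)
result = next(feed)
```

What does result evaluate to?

Step 1: Trace through generator execution:
  Yield 1: v starts at 5, yield 5
  Yield 2: v = 5 + 10 = 15, yield 15
  Yield 3: v = 15 + 10 = 25, yield 25
Step 2: First next() gets 5, second next() gets the second value, third next() yields 25.
Therefore result = 25.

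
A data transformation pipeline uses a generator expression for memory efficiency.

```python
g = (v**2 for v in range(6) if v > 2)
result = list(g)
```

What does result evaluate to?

Step 1: For range(6), keep v > 2, then square:
  v=0: 0 <= 2, excluded
  v=1: 1 <= 2, excluded
  v=2: 2 <= 2, excluded
  v=3: 3 > 2, yield 3**2 = 9
  v=4: 4 > 2, yield 4**2 = 16
  v=5: 5 > 2, yield 5**2 = 25
Therefore result = [9, 16, 25].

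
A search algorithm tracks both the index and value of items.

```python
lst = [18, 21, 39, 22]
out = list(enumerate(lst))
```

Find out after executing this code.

Step 1: enumerate pairs each element with its index:
  (0, 18)
  (1, 21)
  (2, 39)
  (3, 22)
Therefore out = [(0, 18), (1, 21), (2, 39), (3, 22)].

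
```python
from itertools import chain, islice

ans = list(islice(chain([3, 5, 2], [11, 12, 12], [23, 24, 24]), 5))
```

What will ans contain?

Step 1: chain([3, 5, 2], [11, 12, 12], [23, 24, 24]) = [3, 5, 2, 11, 12, 12, 23, 24, 24].
Step 2: islice takes first 5 elements: [3, 5, 2, 11, 12].
Therefore ans = [3, 5, 2, 11, 12].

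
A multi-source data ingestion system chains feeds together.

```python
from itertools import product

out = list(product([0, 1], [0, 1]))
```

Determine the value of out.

Step 1: product([0, 1], [0, 1]) gives all pairs:
  (0, 0)
  (0, 1)
  (1, 0)
  (1, 1)
Therefore out = [(0, 0), (0, 1), (1, 0), (1, 1)].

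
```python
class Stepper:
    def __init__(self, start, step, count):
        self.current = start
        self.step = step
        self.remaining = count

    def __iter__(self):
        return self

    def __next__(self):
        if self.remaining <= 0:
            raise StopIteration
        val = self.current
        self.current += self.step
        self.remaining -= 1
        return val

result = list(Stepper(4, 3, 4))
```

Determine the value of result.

Step 1: Stepper starts at 4, increments by 3, for 4 steps:
  Yield 4, then current += 3
  Yield 7, then current += 3
  Yield 10, then current += 3
  Yield 13, then current += 3
Therefore result = [4, 7, 10, 13].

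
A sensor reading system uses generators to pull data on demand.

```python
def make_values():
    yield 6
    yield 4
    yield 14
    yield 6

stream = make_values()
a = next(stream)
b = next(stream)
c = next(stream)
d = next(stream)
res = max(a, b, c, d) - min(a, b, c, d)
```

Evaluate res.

Step 1: Create generator and consume all values:
  a = next(stream) = 6
  b = next(stream) = 4
  c = next(stream) = 14
  d = next(stream) = 6
Step 2: max = 14, min = 4, res = 14 - 4 = 10.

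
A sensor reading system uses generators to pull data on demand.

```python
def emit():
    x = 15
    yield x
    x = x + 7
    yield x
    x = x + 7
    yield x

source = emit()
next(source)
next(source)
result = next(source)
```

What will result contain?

Step 1: Trace through generator execution:
  Yield 1: x starts at 15, yield 15
  Yield 2: x = 15 + 7 = 22, yield 22
  Yield 3: x = 22 + 7 = 29, yield 29
Step 2: First next() gets 15, second next() gets the second value, third next() yields 29.
Therefore result = 29.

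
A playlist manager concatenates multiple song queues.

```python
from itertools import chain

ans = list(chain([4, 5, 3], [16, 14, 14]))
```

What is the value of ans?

Step 1: chain() concatenates iterables: [4, 5, 3] + [16, 14, 14].
Therefore ans = [4, 5, 3, 16, 14, 14].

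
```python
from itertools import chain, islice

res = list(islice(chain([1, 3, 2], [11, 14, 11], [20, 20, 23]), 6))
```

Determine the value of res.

Step 1: chain([1, 3, 2], [11, 14, 11], [20, 20, 23]) = [1, 3, 2, 11, 14, 11, 20, 20, 23].
Step 2: islice takes first 6 elements: [1, 3, 2, 11, 14, 11].
Therefore res = [1, 3, 2, 11, 14, 11].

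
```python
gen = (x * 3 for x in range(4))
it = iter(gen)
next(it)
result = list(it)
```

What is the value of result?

Step 1: Generator produces [0, 3, 6, 9].
Step 2: next(it) consumes first element (0).
Step 3: list(it) collects remaining: [3, 6, 9].
Therefore result = [3, 6, 9].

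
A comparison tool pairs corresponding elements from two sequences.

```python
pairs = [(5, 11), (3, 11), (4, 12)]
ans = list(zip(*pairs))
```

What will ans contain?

Step 1: zip(*pairs) transposes: unzips [(5, 11), (3, 11), (4, 12)] into separate sequences.
Step 2: First elements: (5, 3, 4), second elements: (11, 11, 12).
Therefore ans = [(5, 3, 4), (11, 11, 12)].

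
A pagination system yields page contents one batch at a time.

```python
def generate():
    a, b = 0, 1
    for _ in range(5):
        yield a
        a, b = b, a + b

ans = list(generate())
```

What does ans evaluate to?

Step 1: Fibonacci-like sequence starting with a=0, b=1:
  Iteration 1: yield a=0, then a,b = 1,1
  Iteration 2: yield a=1, then a,b = 1,2
  Iteration 3: yield a=1, then a,b = 2,3
  Iteration 4: yield a=2, then a,b = 3,5
  Iteration 5: yield a=3, then a,b = 5,8
Therefore ans = [0, 1, 1, 2, 3].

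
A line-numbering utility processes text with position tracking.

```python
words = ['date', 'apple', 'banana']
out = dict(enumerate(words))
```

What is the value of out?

Step 1: enumerate pairs indices with words:
  0 -> 'date'
  1 -> 'apple'
  2 -> 'banana'
Therefore out = {0: 'date', 1: 'apple', 2: 'banana'}.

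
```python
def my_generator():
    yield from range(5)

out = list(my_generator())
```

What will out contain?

Step 1: yield from delegates to the iterable, yielding each element.
Step 2: Collected values: [0, 1, 2, 3, 4].
Therefore out = [0, 1, 2, 3, 4].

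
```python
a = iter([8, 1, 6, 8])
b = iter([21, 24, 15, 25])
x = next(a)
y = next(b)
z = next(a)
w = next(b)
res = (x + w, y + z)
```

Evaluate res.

Step 1: a iterates [8, 1, 6, 8], b iterates [21, 24, 15, 25].
Step 2: x = next(a) = 8, y = next(b) = 21.
Step 3: z = next(a) = 1, w = next(b) = 24.
Step 4: res = (8 + 24, 21 + 1) = (32, 22).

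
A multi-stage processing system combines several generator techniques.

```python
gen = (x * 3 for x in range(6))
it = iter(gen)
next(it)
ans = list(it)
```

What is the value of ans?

Step 1: Generator produces [0, 3, 6, 9, 12, 15].
Step 2: next(it) consumes first element (0).
Step 3: list(it) collects remaining: [3, 6, 9, 12, 15].
Therefore ans = [3, 6, 9, 12, 15].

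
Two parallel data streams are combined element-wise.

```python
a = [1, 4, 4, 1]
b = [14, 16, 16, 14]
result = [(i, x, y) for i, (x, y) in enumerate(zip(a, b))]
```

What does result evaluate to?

Step 1: enumerate(zip(a, b)) gives index with paired elements:
  i=0: (1, 14)
  i=1: (4, 16)
  i=2: (4, 16)
  i=3: (1, 14)
Therefore result = [(0, 1, 14), (1, 4, 16), (2, 4, 16), (3, 1, 14)].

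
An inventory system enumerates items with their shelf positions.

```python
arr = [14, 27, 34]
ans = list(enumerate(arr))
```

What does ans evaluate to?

Step 1: enumerate pairs each element with its index:
  (0, 14)
  (1, 27)
  (2, 34)
Therefore ans = [(0, 14), (1, 27), (2, 34)].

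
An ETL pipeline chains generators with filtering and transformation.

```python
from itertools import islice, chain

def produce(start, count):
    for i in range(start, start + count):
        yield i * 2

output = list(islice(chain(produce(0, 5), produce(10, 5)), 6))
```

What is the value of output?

Step 1: produce(0, 5) yields [0, 2, 4, 6, 8].
Step 2: produce(10, 5) yields [20, 22, 24, 26, 28].
Step 3: chain concatenates: [0, 2, 4, 6, 8, 20, 22, 24, 26, 28].
Step 4: islice takes first 6: [0, 2, 4, 6, 8, 20].
Therefore output = [0, 2, 4, 6, 8, 20].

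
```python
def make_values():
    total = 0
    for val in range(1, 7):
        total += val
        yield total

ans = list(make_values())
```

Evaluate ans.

Step 1: Generator accumulates running sum:
  val=1: total = 1, yield 1
  val=2: total = 3, yield 3
  val=3: total = 6, yield 6
  val=4: total = 10, yield 10
  val=5: total = 15, yield 15
  val=6: total = 21, yield 21
Therefore ans = [1, 3, 6, 10, 15, 21].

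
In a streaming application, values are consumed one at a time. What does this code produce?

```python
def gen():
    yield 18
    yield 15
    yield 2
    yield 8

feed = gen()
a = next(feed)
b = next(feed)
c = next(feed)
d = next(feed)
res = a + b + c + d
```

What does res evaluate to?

Step 1: Create generator and consume all values:
  a = next(feed) = 18
  b = next(feed) = 15
  c = next(feed) = 2
  d = next(feed) = 8
Step 2: res = 18 + 15 + 2 + 8 = 43.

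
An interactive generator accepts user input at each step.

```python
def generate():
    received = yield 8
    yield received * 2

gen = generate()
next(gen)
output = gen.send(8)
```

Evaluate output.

Step 1: next(gen) advances to first yield, producing 8.
Step 2: send(8) resumes, received = 8.
Step 3: yield received * 2 = 8 * 2 = 16.
Therefore output = 16.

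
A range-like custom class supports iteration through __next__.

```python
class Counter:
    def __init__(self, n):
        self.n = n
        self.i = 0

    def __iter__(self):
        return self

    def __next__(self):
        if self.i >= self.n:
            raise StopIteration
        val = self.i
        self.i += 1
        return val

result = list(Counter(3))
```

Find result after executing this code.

Step 1: Counter(3) creates an iterator counting 0 to 2.
Step 2: list() consumes all values: [0, 1, 2].
Therefore result = [0, 1, 2].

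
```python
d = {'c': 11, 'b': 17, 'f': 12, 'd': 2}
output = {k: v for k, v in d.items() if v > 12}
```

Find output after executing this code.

Step 1: Filter items where value > 12:
  'c': 11 <= 12: removed
  'b': 17 > 12: kept
  'f': 12 <= 12: removed
  'd': 2 <= 12: removed
Therefore output = {'b': 17}.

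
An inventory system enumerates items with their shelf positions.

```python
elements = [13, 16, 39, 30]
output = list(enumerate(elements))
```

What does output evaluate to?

Step 1: enumerate pairs each element with its index:
  (0, 13)
  (1, 16)
  (2, 39)
  (3, 30)
Therefore output = [(0, 13), (1, 16), (2, 39), (3, 30)].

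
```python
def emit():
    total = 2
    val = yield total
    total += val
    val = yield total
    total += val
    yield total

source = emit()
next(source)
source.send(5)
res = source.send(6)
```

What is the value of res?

Step 1: next() -> yield total=2.
Step 2: send(5) -> val=5, total = 2+5 = 7, yield 7.
Step 3: send(6) -> val=6, total = 7+6 = 13, yield 13.
Therefore res = 13.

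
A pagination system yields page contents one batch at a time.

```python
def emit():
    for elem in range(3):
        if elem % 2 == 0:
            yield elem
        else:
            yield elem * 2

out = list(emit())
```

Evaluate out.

Step 1: For each elem in range(3), yield elem if even, else elem*2:
  elem=0 (even): yield 0
  elem=1 (odd): yield 1*2 = 2
  elem=2 (even): yield 2
Therefore out = [0, 2, 2].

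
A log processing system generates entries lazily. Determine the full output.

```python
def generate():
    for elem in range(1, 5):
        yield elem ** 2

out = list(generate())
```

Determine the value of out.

Step 1: For each elem in range(1, 5), yield elem**2:
  elem=1: yield 1**2 = 1
  elem=2: yield 2**2 = 4
  elem=3: yield 3**2 = 9
  elem=4: yield 4**2 = 16
Therefore out = [1, 4, 9, 16].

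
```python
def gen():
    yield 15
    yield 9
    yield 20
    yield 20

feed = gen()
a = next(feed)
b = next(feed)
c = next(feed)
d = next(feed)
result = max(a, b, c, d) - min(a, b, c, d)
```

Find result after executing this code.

Step 1: Create generator and consume all values:
  a = next(feed) = 15
  b = next(feed) = 9
  c = next(feed) = 20
  d = next(feed) = 20
Step 2: max = 20, min = 9, result = 20 - 9 = 11.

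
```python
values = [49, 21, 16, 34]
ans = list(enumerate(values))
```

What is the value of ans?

Step 1: enumerate pairs each element with its index:
  (0, 49)
  (1, 21)
  (2, 16)
  (3, 34)
Therefore ans = [(0, 49), (1, 21), (2, 16), (3, 34)].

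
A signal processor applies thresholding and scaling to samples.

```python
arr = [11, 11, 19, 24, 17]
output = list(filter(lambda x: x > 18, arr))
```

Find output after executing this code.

Step 1: Filter elements > 18:
  11: removed
  11: removed
  19: kept
  24: kept
  17: removed
Therefore output = [19, 24].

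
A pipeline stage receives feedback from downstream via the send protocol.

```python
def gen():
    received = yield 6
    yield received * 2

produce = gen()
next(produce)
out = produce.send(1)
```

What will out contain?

Step 1: next(produce) advances to first yield, producing 6.
Step 2: send(1) resumes, received = 1.
Step 3: yield received * 2 = 1 * 2 = 2.
Therefore out = 2.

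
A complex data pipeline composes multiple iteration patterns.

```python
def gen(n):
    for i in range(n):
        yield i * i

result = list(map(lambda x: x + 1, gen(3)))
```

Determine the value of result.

Step 1: gen(3) yields squares: [0, 1, 4].
Step 2: map adds 1 to each: [1, 2, 5].
Therefore result = [1, 2, 5].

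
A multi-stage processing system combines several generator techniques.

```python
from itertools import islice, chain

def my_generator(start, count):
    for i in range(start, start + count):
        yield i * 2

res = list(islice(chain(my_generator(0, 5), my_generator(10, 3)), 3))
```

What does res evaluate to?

Step 1: my_generator(0, 5) yields [0, 2, 4, 6, 8].
Step 2: my_generator(10, 3) yields [20, 22, 24].
Step 3: chain concatenates: [0, 2, 4, 6, 8, 20, 22, 24].
Step 4: islice takes first 3: [0, 2, 4].
Therefore res = [0, 2, 4].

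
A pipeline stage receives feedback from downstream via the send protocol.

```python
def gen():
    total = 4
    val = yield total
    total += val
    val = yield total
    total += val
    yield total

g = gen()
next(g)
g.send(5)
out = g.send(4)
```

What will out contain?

Step 1: next() -> yield total=4.
Step 2: send(5) -> val=5, total = 4+5 = 9, yield 9.
Step 3: send(4) -> val=4, total = 9+4 = 13, yield 13.
Therefore out = 13.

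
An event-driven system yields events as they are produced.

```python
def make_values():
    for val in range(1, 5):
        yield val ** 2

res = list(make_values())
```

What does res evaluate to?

Step 1: For each val in range(1, 5), yield val**2:
  val=1: yield 1**2 = 1
  val=2: yield 2**2 = 4
  val=3: yield 3**2 = 9
  val=4: yield 4**2 = 16
Therefore res = [1, 4, 9, 16].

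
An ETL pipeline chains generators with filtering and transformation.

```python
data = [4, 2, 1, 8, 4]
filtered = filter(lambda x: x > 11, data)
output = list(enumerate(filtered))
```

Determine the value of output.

Step 1: Filter [4, 2, 1, 8, 4] for > 11: [].
Step 2: enumerate re-indexes from 0: [].
Therefore output = [].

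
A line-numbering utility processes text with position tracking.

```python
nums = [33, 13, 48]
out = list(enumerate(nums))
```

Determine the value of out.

Step 1: enumerate pairs each element with its index:
  (0, 33)
  (1, 13)
  (2, 48)
Therefore out = [(0, 33), (1, 13), (2, 48)].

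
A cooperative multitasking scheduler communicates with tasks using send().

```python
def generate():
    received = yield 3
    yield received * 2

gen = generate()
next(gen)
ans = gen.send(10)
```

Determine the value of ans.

Step 1: next(gen) advances to first yield, producing 3.
Step 2: send(10) resumes, received = 10.
Step 3: yield received * 2 = 10 * 2 = 20.
Therefore ans = 20.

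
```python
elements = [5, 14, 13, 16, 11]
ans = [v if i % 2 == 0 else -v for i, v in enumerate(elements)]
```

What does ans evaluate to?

Step 1: For each (i, v), keep v if i is even, negate if odd:
  i=0 (even): keep 5
  i=1 (odd): negate to -14
  i=2 (even): keep 13
  i=3 (odd): negate to -16
  i=4 (even): keep 11
Therefore ans = [5, -14, 13, -16, 11].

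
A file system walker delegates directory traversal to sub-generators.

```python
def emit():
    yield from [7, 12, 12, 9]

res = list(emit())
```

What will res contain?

Step 1: yield from delegates to the iterable, yielding each element.
Step 2: Collected values: [7, 12, 12, 9].
Therefore res = [7, 12, 12, 9].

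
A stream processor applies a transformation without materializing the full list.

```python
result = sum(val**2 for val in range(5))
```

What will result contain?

Step 1: Compute val**2 for each val in range(5):
  val=0: 0**2 = 0
  val=1: 1**2 = 1
  val=2: 2**2 = 4
  val=3: 3**2 = 9
  val=4: 4**2 = 16
Step 2: sum = 0 + 1 + 4 + 9 + 16 = 30.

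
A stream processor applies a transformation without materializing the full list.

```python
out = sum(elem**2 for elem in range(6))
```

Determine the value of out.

Step 1: Compute elem**2 for each elem in range(6):
  elem=0: 0**2 = 0
  elem=1: 1**2 = 1
  elem=2: 2**2 = 4
  elem=3: 3**2 = 9
  elem=4: 4**2 = 16
  elem=5: 5**2 = 25
Step 2: sum = 0 + 1 + 4 + 9 + 16 + 25 = 55.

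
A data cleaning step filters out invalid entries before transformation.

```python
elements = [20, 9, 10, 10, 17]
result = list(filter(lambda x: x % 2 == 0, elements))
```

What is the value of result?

Step 1: Filter elements divisible by 2:
  20 % 2 = 0: kept
  9 % 2 = 1: removed
  10 % 2 = 0: kept
  10 % 2 = 0: kept
  17 % 2 = 1: removed
Therefore result = [20, 10, 10].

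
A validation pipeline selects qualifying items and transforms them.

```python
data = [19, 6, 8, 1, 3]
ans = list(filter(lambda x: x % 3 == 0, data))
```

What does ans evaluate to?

Step 1: Filter elements divisible by 3:
  19 % 3 = 1: removed
  6 % 3 = 0: kept
  8 % 3 = 2: removed
  1 % 3 = 1: removed
  3 % 3 = 0: kept
Therefore ans = [6, 3].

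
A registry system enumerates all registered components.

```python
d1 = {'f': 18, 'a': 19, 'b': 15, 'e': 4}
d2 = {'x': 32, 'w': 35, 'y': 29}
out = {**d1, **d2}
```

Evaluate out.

Step 1: Merge d1 and d2 (d2 values override on key conflicts).
Step 2: d1 has keys ['f', 'a', 'b', 'e'], d2 has keys ['x', 'w', 'y'].
Therefore out = {'f': 18, 'a': 19, 'b': 15, 'e': 4, 'x': 32, 'w': 35, 'y': 29}.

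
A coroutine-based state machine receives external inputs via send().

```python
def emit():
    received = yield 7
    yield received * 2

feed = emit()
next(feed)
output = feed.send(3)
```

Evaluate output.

Step 1: next(feed) advances to first yield, producing 7.
Step 2: send(3) resumes, received = 3.
Step 3: yield received * 2 = 3 * 2 = 6.
Therefore output = 6.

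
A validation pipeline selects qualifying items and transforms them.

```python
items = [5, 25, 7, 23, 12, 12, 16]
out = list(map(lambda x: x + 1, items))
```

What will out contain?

Step 1: Apply lambda x: x + 1 to each element:
  5 -> 6
  25 -> 26
  7 -> 8
  23 -> 24
  12 -> 13
  12 -> 13
  16 -> 17
Therefore out = [6, 26, 8, 24, 13, 13, 17].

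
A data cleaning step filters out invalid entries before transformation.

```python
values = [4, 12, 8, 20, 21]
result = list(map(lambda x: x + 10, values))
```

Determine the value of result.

Step 1: Apply lambda x: x + 10 to each element:
  4 -> 14
  12 -> 22
  8 -> 18
  20 -> 30
  21 -> 31
Therefore result = [14, 22, 18, 30, 31].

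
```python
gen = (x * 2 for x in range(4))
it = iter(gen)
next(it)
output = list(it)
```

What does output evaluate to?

Step 1: Generator produces [0, 2, 4, 6].
Step 2: next(it) consumes first element (0).
Step 3: list(it) collects remaining: [2, 4, 6].
Therefore output = [2, 4, 6].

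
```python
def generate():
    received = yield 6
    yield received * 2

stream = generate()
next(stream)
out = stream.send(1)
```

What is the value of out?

Step 1: next(stream) advances to first yield, producing 6.
Step 2: send(1) resumes, received = 1.
Step 3: yield received * 2 = 1 * 2 = 2.
Therefore out = 2.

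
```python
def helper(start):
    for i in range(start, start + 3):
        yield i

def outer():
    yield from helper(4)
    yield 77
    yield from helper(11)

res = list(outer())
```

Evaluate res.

Step 1: outer() delegates to helper(4):
  yield 4
  yield 5
  yield 6
Step 2: yield 77
Step 3: Delegates to helper(11):
  yield 11
  yield 12
  yield 13
Therefore res = [4, 5, 6, 77, 11, 12, 13].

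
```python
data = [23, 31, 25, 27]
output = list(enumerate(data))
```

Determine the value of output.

Step 1: enumerate pairs each element with its index:
  (0, 23)
  (1, 31)
  (2, 25)
  (3, 27)
Therefore output = [(0, 23), (1, 31), (2, 25), (3, 27)].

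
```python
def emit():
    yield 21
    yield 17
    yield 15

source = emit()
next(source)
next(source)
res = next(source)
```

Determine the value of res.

Step 1: emit() creates a generator.
Step 2: next(source) yields 21 (consumed and discarded).
Step 3: next(source) yields 17 (consumed and discarded).
Step 4: next(source) yields 15, assigned to res.
Therefore res = 15.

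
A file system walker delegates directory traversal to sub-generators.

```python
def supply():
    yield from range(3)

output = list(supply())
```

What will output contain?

Step 1: yield from delegates to the iterable, yielding each element.
Step 2: Collected values: [0, 1, 2].
Therefore output = [0, 1, 2].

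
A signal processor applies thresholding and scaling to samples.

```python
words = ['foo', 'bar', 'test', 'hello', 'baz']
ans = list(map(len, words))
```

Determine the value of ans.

Step 1: Map len() to each word:
  'foo' -> 3
  'bar' -> 3
  'test' -> 4
  'hello' -> 5
  'baz' -> 3
Therefore ans = [3, 3, 4, 5, 3].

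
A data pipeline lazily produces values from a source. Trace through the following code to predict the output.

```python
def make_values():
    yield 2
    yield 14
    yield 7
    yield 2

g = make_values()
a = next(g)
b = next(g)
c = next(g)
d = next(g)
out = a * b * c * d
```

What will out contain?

Step 1: Create generator and consume all values:
  a = next(g) = 2
  b = next(g) = 14
  c = next(g) = 7
  d = next(g) = 2
Step 2: out = 2 * 14 * 7 * 2 = 392.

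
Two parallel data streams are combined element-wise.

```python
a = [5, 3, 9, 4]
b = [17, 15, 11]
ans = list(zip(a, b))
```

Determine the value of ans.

Step 1: zip stops at shortest (len(a)=4, len(b)=3):
  Index 0: (5, 17)
  Index 1: (3, 15)
  Index 2: (9, 11)
Step 2: Last element of a (4) has no pair, dropped.
Therefore ans = [(5, 17), (3, 15), (9, 11)].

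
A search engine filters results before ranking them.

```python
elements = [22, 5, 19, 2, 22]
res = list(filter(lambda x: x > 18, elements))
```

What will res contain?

Step 1: Filter elements > 18:
  22: kept
  5: removed
  19: kept
  2: removed
  22: kept
Therefore res = [22, 19, 22].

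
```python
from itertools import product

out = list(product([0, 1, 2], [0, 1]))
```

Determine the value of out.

Step 1: product([0, 1, 2], [0, 1]) gives all pairs:
  (0, 0)
  (0, 1)
  (1, 0)
  (1, 1)
  (2, 0)
  (2, 1)
Therefore out = [(0, 0), (0, 1), (1, 0), (1, 1), (2, 0), (2, 1)].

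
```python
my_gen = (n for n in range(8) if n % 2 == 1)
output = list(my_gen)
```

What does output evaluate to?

Step 1: Filter range(8) keeping only odd values:
  n=0: even, excluded
  n=1: odd, included
  n=2: even, excluded
  n=3: odd, included
  n=4: even, excluded
  n=5: odd, included
  n=6: even, excluded
  n=7: odd, included
Therefore output = [1, 3, 5, 7].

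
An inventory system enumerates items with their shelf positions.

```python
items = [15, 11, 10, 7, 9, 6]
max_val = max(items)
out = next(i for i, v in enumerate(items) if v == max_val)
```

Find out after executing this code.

Step 1: max([15, 11, 10, 7, 9, 6]) = 15.
Step 2: Find first index where value == 15:
  Index 0: 15 == 15, found!
Therefore out = 0.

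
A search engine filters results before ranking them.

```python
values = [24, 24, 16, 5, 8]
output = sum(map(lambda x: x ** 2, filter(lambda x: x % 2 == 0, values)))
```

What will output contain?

Step 1: Filter even numbers from [24, 24, 16, 5, 8]: [24, 24, 16, 8]
Step 2: Square each: [576, 576, 256, 64]
Step 3: Sum = 1472.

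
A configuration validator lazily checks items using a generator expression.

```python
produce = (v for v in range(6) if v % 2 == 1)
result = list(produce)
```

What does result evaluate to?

Step 1: Filter range(6) keeping only odd values:
  v=0: even, excluded
  v=1: odd, included
  v=2: even, excluded
  v=3: odd, included
  v=4: even, excluded
  v=5: odd, included
Therefore result = [1, 3, 5].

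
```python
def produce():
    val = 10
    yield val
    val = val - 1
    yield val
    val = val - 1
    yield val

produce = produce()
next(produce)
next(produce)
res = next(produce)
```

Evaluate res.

Step 1: Trace through generator execution:
  Yield 1: val starts at 10, yield 10
  Yield 2: val = 10 - 1 = 9, yield 9
  Yield 3: val = 9 - 1 = 8, yield 8
Step 2: First next() gets 10, second next() gets the second value, third next() yields 8.
Therefore res = 8.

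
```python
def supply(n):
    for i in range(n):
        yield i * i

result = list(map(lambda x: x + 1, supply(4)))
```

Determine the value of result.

Step 1: supply(4) yields squares: [0, 1, 4, 9].
Step 2: map adds 1 to each: [1, 2, 5, 10].
Therefore result = [1, 2, 5, 10].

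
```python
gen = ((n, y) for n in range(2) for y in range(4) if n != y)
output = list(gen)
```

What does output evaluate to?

Step 1: Nested generator over range(2) x range(4) where n != y:
  (0, 0): excluded (n == y)
  (0, 1): included
  (0, 2): included
  (0, 3): included
  (1, 0): included
  (1, 1): excluded (n == y)
  (1, 2): included
  (1, 3): included
Therefore output = [(0, 1), (0, 2), (0, 3), (1, 0), (1, 2), (1, 3)].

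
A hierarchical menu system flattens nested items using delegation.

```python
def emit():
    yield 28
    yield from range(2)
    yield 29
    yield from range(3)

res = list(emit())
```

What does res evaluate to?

Step 1: Trace yields in order:
  yield 28
  yield 0
  yield 1
  yield 29
  yield 0
  yield 1
  yield 2
Therefore res = [28, 0, 1, 29, 0, 1, 2].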